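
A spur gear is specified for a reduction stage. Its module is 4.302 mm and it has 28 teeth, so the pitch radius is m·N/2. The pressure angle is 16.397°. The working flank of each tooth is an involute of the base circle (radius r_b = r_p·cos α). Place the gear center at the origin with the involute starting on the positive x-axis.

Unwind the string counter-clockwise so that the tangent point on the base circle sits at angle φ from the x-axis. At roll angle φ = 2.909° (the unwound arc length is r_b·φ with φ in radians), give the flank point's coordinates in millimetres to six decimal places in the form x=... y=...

pitch radius r_p = m·N/2 = 4.302·28/2 = 60.228000
base radius r_b = r_p·cos α = 60.228000·cos 16.397° = 57.778452
roll angle φ = 2.909° = 0.05077163 rad
x = r_b·(cos φ + φ·sin φ) = 57.778452·(0.99871140 + 0.05077163·0.05074982) = 57.852874
y = r_b·(sin φ − φ·cos φ) = 57.778452·(0.05074982 − 0.05077163·0.99871140) = 0.002520

x=57.852874 y=0.002520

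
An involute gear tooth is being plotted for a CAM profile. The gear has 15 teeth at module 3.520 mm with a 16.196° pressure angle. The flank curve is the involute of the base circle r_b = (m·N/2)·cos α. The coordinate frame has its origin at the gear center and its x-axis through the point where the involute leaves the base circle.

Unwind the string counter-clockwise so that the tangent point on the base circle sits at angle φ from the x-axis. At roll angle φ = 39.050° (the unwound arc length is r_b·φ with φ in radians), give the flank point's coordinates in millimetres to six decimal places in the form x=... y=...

x=30.574138 y=2.553181

pitch radius r_p = m·N/2 = 3.520·15/2 = 26.400000
base radius r_b = r_p·cos α = 26.400000·cos 16.196° = 25.352267
roll angle φ = 39.050° = 0.68155107 rad
x = r_b·(cos φ + φ·sin φ) = 25.352267·(0.77659648 + 0.68155107·0.62999834) = 30.574138
y = r_b·(sin φ − φ·cos φ) = 25.352267·(0.62999834 − 0.68155107·0.77659648) = 2.553181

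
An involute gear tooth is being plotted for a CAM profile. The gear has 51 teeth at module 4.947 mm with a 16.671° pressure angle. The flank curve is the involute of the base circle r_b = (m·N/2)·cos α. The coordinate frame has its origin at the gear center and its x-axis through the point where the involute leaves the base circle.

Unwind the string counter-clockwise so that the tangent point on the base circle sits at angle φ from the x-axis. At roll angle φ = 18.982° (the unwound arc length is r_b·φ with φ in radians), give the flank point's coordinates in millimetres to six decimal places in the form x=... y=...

x=127.297288 y=1.448757

pitch radius r_p = m·N/2 = 4.947·51/2 = 126.148500
base radius r_b = r_p·cos α = 126.148500·cos 16.671° = 120.846203
roll angle φ = 18.982° = 0.33129840 rad
x = r_b·(cos φ + φ·sin φ) = 120.846203·(0.94562081 + 0.33129840·0.32527109) = 127.297288
y = r_b·(sin φ − φ·cos φ) = 120.846203·(0.32527109 − 0.33129840·0.94562081) = 1.448757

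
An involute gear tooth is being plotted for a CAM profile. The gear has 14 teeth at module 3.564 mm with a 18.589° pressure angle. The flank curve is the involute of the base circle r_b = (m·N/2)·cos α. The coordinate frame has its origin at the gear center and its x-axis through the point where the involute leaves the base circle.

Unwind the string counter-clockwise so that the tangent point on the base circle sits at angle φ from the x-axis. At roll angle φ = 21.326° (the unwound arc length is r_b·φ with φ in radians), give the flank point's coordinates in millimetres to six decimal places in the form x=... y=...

pitch radius r_p = m·N/2 = 3.564·14/2 = 24.948000
base radius r_b = r_p·cos α = 24.948000·cos 18.589° = 23.646454
roll angle φ = 21.326° = 0.37220892 rad
x = r_b·(cos φ + φ·sin φ) = 23.646454·(0.93152629 + 0.37220892·0.36367398) = 25.228141
y = r_b·(sin φ − φ·cos φ) = 23.646454·(0.36367398 − 0.37220892·0.93152629) = 0.400845

x=25.228141 y=0.400845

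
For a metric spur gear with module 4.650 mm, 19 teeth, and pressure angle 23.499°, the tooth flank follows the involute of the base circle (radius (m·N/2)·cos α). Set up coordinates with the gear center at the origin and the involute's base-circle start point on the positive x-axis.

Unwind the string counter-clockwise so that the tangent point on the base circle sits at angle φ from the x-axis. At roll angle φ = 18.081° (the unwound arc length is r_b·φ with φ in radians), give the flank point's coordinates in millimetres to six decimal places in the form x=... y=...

x=42.478684 y=0.420170

pitch radius r_p = m·N/2 = 4.650·19/2 = 44.175000
base radius r_b = r_p·cos α = 44.175000·cos 23.499° = 40.511436
roll angle φ = 18.081° = 0.31557298 rad
x = r_b·(cos φ + φ·sin φ) = 40.511436·(0.95061870 + 0.31557298·0.31036121) = 42.478684
y = r_b·(sin φ − φ·cos φ) = 40.511436·(0.31036121 − 0.31557298·0.95061870) = 0.420170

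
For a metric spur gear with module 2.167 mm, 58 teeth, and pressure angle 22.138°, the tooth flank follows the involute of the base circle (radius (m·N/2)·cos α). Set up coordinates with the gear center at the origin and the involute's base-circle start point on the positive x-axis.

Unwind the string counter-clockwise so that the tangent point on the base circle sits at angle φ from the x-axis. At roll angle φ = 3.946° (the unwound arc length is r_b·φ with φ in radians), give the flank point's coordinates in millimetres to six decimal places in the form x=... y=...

x=58.348032 y=0.006335

pitch radius r_p = m·N/2 = 2.167·58/2 = 62.843000
base radius r_b = r_p·cos α = 62.843000·cos 22.138° = 58.210145
roll angle φ = 3.946° = 0.06887069 rad
x = r_b·(cos φ + φ·sin φ) = 58.210145·(0.99762935 + 0.06887069·0.06881626) = 58.348032
y = r_b·(sin φ − φ·cos φ) = 58.210145·(0.06881626 − 0.06887069·0.99762935) = 0.006335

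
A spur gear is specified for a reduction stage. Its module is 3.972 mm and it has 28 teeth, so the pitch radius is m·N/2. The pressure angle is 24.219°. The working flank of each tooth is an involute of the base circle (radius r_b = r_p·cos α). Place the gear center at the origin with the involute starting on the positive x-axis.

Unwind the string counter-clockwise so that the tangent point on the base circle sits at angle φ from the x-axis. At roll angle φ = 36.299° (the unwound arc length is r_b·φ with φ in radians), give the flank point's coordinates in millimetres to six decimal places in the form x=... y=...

x=59.892372 y=4.128450

pitch radius r_p = m·N/2 = 3.972·28/2 = 55.608000
base radius r_b = r_p·cos α = 55.608000·cos 24.219° = 50.713614
roll angle φ = 36.299° = 0.63353707 rad
x = r_b·(cos φ + φ·sin φ) = 50.713614·(0.80593861 + 0.63353707·0.59199911) = 59.892372
y = r_b·(sin φ − φ·cos φ) = 50.713614·(0.59199911 − 0.63353707·0.80593861) = 4.128450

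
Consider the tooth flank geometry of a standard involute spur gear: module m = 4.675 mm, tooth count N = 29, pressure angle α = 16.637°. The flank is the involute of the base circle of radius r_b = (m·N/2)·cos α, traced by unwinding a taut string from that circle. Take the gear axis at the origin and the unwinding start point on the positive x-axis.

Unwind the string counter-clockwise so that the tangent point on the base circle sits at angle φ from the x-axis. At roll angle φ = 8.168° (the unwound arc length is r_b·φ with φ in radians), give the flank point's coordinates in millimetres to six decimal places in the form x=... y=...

pitch radius r_p = m·N/2 = 4.675·29/2 = 67.787500
base radius r_b = r_p·cos α = 67.787500·cos 16.637° = 64.949772
roll angle φ = 8.168° = 0.14255849 rad
x = r_b·(cos φ + φ·sin φ) = 64.949772·(0.98985574 + 0.14255849·0.14207612) = 65.606407
y = r_b·(sin φ − φ·cos φ) = 64.949772·(0.14207612 − 0.14255849·0.98985574) = 0.062597

x=65.606407 y=0.062597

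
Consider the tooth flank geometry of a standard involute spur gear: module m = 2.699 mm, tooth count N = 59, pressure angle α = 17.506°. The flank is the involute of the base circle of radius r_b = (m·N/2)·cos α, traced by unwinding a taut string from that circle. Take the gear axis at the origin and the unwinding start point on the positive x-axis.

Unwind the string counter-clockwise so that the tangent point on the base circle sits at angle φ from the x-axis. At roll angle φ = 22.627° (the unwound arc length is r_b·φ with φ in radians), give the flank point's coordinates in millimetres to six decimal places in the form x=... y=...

x=81.625227 y=1.534735

pitch radius r_p = m·N/2 = 2.699·59/2 = 79.620500
base radius r_b = r_p·cos α = 79.620500·cos 17.506° = 75.932913
roll angle φ = 22.627° = 0.39491565 rad
x = r_b·(cos φ + φ·sin φ) = 75.932913·(0.92302902 + 0.39491565·0.38473033) = 81.625227
y = r_b·(sin φ − φ·cos φ) = 75.932913·(0.38473033 − 0.39491565·0.92302902) = 1.534735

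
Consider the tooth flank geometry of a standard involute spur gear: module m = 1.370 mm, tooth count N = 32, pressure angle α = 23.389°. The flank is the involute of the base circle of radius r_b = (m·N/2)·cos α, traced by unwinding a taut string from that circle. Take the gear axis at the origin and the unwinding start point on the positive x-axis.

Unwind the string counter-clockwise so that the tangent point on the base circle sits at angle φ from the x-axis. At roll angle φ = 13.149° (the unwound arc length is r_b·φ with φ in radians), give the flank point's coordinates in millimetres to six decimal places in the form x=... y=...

pitch radius r_p = m·N/2 = 1.370·32/2 = 21.920000
base radius r_b = r_p·cos α = 21.920000·cos 23.389° = 20.118852
roll angle φ = 13.149° = 0.22949334 rad
x = r_b·(cos φ + φ·sin φ) = 20.118852·(0.97378178 + 0.22949334·0.22748418) = 20.641699
y = r_b·(sin φ − φ·cos φ) = 20.118852·(0.22748418 − 0.22949334·0.97378178) = 0.080631

x=20.641699 y=0.080631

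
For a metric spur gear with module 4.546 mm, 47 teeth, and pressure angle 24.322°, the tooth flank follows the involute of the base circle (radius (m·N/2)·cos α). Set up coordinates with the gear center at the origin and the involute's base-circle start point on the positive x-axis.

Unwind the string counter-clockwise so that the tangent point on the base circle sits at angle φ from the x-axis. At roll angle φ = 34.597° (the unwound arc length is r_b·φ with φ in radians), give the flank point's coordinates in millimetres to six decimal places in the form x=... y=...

pitch radius r_p = m·N/2 = 4.546·47/2 = 106.831000
base radius r_b = r_p·cos α = 106.831000·cos 24.322° = 97.349236
roll angle φ = 34.597° = 0.60383156 rad
x = r_b·(cos φ + φ·sin φ) = 97.349236·(0.82316610 + 0.60383156·0.56780064) = 113.511356
y = r_b·(sin φ − φ·cos φ) = 97.349236·(0.56780064 − 0.60383156·0.82316610) = 6.887164

x=113.511356 y=6.887164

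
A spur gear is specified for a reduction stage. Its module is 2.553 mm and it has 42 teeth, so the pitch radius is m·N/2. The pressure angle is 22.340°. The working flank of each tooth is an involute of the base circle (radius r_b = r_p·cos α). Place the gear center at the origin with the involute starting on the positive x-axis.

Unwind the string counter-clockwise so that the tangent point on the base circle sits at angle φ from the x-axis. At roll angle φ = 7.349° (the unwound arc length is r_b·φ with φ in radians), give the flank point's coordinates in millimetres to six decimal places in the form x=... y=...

pitch radius r_p = m·N/2 = 2.553·42/2 = 53.613000
base radius r_b = r_p·cos α = 53.613000·cos 22.340° = 49.589054
roll angle φ = 7.349° = 0.12826425 rad
x = r_b·(cos φ + φ·sin φ) = 49.589054·(0.99178541 + 0.12826425·0.12791284) = 49.995290
y = r_b·(sin φ − φ·cos φ) = 49.589054·(0.12791284 − 0.12826425·0.99178541) = 0.034823

x=49.995290 y=0.034823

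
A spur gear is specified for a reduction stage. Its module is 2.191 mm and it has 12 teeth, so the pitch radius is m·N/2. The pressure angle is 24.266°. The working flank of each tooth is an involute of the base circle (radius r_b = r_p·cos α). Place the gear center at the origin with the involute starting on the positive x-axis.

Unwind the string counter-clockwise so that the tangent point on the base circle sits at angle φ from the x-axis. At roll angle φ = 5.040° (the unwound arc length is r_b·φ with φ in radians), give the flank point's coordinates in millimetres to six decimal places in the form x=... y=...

pitch radius r_p = m·N/2 = 2.191·12/2 = 13.146000
base radius r_b = r_p·cos α = 13.146000·cos 24.266° = 11.984516
roll angle φ = 5.040° = 0.08796459 rad
x = r_b·(cos φ + φ·sin φ) = 11.984516·(0.99613361 + 0.08796459·0.08785120) = 12.030793
y = r_b·(sin φ − φ·cos φ) = 11.984516·(0.08785120 − 0.08796459·0.99613361) = 0.002717

x=12.030793 y=0.002717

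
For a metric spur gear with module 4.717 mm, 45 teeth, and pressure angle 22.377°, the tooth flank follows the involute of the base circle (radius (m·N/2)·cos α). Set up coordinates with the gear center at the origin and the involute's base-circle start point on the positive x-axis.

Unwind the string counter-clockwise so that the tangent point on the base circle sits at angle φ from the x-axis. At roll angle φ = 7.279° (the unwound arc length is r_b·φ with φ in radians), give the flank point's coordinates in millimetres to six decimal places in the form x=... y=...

pitch radius r_p = m·N/2 = 4.717·45/2 = 106.132500
base radius r_b = r_p·cos α = 106.132500·cos 22.377° = 98.140609
roll angle φ = 7.279° = 0.12704252 rad
x = r_b·(cos φ + φ·sin φ) = 98.140609·(0.99194095 + 0.12704252·0.12670105) = 98.929401
y = r_b·(sin φ − φ·cos φ) = 98.140609·(0.12670105 − 0.12704252·0.99194095) = 0.066969

x=98.929401 y=0.066969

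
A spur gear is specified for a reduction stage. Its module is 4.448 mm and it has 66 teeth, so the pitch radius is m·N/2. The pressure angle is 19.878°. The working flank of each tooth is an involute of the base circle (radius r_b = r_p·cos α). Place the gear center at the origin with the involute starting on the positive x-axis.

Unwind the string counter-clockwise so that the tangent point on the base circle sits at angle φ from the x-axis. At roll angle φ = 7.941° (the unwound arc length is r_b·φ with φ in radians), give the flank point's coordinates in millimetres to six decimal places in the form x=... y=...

pitch radius r_p = m·N/2 = 4.448·66/2 = 146.784000
base radius r_b = r_p·cos α = 146.784000·cos 19.878° = 138.038426
roll angle φ = 7.941° = 0.13859660 rad
x = r_b·(cos φ + φ·sin φ) = 138.038426·(0.99041086 + 0.13859660·0.13815330) = 139.357858
y = r_b·(sin φ − φ·cos φ) = 138.038426·(0.13815330 − 0.13859660·0.99041086) = 0.122265

x=139.357858 y=0.122265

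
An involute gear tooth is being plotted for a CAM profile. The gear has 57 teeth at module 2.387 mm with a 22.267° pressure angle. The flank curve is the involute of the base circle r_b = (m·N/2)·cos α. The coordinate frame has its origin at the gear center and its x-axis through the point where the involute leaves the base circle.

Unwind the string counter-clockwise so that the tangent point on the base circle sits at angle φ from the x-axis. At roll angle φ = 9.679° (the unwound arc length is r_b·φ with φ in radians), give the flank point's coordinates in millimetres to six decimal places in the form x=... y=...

x=63.848322 y=0.100879

pitch radius r_p = m·N/2 = 2.387·57/2 = 68.029500
base radius r_b = r_p·cos α = 68.029500·cos 22.267° = 62.956412
roll angle φ = 9.679° = 0.16893042 rad
x = r_b·(cos φ + φ·sin φ) = 62.956412·(0.98576516 + 0.16893042·0.16812809) = 63.848322
y = r_b·(sin φ − φ·cos φ) = 62.956412·(0.16812809 − 0.16893042·0.98576516) = 0.100879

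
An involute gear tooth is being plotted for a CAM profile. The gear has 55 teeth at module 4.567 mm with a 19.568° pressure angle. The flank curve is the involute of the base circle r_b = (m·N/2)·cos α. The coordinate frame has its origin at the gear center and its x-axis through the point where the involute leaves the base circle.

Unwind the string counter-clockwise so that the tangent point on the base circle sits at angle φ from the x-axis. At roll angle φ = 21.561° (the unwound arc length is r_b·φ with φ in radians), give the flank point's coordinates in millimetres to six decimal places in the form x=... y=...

pitch radius r_p = m·N/2 = 4.567·55/2 = 125.592500
base radius r_b = r_p·cos α = 125.592500·cos 19.568° = 118.338862
roll angle φ = 21.561° = 0.37631044 rad
x = r_b·(cos φ + φ·sin φ) = 118.338862·(0.93002684 + 0.37631044·0.36749159) = 126.423509
y = r_b·(sin φ − φ·cos φ) = 118.338862·(0.36749159 − 0.37631044·0.93002684) = 2.072442

x=126.423509 y=2.072442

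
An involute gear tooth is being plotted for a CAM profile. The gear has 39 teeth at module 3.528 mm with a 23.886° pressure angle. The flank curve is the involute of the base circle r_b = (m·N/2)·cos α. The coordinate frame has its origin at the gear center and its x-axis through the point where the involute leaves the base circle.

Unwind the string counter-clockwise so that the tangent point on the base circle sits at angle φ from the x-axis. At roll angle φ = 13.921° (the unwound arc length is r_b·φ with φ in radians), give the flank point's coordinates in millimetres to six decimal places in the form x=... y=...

x=64.733216 y=0.298974

pitch radius r_p = m·N/2 = 3.528·39/2 = 68.796000
base radius r_b = r_p·cos α = 68.796000·cos 23.886° = 62.903824
roll angle φ = 13.921° = 0.24296729 rad
x = r_b·(cos φ + φ·sin φ) = 62.903824·(0.97062837 + 0.24296729·0.24058381) = 64.733216
y = r_b·(sin φ − φ·cos φ) = 62.903824·(0.24058381 − 0.24296729·0.97062837) = 0.298974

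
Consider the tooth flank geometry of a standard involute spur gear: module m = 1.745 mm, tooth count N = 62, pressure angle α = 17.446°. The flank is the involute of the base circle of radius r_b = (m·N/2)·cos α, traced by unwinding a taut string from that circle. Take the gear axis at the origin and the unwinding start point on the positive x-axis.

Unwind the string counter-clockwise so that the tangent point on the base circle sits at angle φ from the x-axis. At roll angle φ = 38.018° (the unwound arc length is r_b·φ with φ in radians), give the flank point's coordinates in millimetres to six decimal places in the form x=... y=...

x=61.747180 y=4.807740

pitch radius r_p = m·N/2 = 1.745·62/2 = 54.095000
base radius r_b = r_p·cos α = 54.095000·cos 17.446° = 51.606627
roll angle φ = 38.018° = 0.66353928 rad
x = r_b·(cos φ + φ·sin φ) = 51.606627·(0.78781730 + 0.66353928·0.61590901) = 61.747180
y = r_b·(sin φ − φ·cos φ) = 51.606627·(0.61590901 − 0.66353928·0.78781730) = 4.807740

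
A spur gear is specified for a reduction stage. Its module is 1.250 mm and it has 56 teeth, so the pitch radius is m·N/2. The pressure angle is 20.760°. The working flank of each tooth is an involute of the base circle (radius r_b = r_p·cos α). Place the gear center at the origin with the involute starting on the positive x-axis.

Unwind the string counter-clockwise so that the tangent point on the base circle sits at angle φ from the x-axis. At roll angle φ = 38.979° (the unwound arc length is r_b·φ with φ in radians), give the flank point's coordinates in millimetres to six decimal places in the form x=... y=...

x=39.447090 y=3.278549

pitch radius r_p = m·N/2 = 1.250·56/2 = 35.000000
base radius r_b = r_p·cos α = 35.000000·cos 20.760° = 32.727568
roll angle φ = 38.979° = 0.68031189 rad
x = r_b·(cos φ + φ·sin φ) = 32.727568·(0.77737657 + 0.68031189·0.62903551) = 39.447090
y = r_b·(sin φ − φ·cos φ) = 32.727568·(0.62903551 − 0.68031189·0.77737657) = 3.278549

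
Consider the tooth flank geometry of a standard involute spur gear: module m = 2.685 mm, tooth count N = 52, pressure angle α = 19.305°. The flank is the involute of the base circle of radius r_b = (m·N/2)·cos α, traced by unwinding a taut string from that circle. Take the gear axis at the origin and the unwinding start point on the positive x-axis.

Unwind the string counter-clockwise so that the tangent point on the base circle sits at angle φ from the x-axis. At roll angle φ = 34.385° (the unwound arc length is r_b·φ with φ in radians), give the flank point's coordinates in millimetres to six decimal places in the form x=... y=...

x=76.702094 y=4.578043

pitch radius r_p = m·N/2 = 2.685·52/2 = 69.810000
base radius r_b = r_p·cos α = 69.810000·cos 19.305° = 65.884731
roll angle φ = 34.385° = 0.60013146 rad
x = r_b·(cos φ + φ·sin φ) = 65.884731·(0.82526138 + 0.60013146·0.56475097) = 76.702094
y = r_b·(sin φ − φ·cos φ) = 65.884731·(0.56475097 − 0.60013146·0.82526138) = 4.578043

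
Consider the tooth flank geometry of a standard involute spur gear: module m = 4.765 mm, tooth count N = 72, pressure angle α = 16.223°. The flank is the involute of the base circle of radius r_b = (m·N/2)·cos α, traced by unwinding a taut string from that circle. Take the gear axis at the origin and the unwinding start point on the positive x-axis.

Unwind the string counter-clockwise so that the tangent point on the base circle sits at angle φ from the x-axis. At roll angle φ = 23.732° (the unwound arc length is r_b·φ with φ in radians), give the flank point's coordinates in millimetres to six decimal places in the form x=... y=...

x=178.238327 y=3.834983

pitch radius r_p = m·N/2 = 4.765·72/2 = 171.540000
base radius r_b = r_p·cos α = 171.540000·cos 16.223° = 164.709554
roll angle φ = 23.732° = 0.41420154 rad
x = r_b·(cos φ + φ·sin φ) = 164.709554·(0.91543796 + 0.41420154·0.40245912) = 178.238327
y = r_b·(sin φ − φ·cos φ) = 164.709554·(0.40245912 − 0.41420154·0.91543796) = 3.834983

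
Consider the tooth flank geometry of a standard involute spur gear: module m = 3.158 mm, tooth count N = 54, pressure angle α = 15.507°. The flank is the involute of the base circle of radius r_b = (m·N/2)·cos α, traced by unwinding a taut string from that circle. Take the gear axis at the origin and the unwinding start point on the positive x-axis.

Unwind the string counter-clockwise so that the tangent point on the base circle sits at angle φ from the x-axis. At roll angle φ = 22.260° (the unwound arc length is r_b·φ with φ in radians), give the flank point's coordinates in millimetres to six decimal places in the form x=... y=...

pitch radius r_p = m·N/2 = 3.158·54/2 = 85.266000
base radius r_b = r_p·cos α = 85.266000·cos 15.507° = 82.162130
roll angle φ = 22.260° = 0.38851029 rad
x = r_b·(cos φ + φ·sin φ) = 82.162130·(0.92547440 + 0.38851029·0.37881015) = 88.130883
y = r_b·(sin φ − φ·cos φ) = 82.162130·(0.37881015 − 0.38851029·0.92547440) = 1.581935

x=88.130883 y=1.581935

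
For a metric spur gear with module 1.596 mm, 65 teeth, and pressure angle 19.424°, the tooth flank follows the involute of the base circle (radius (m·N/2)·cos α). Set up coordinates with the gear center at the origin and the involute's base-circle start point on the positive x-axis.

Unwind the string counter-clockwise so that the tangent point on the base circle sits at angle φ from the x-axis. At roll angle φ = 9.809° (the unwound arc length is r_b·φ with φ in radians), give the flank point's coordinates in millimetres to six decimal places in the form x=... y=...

pitch radius r_p = m·N/2 = 1.596·65/2 = 51.870000
base radius r_b = r_p·cos α = 51.870000·cos 19.424° = 48.917738
roll angle φ = 9.809° = 0.17119935 rad
x = r_b·(cos φ + φ·sin φ) = 48.917738·(0.98538115 + 0.17119935·0.17036428) = 49.629364
y = r_b·(sin φ − φ·cos φ) = 48.917738·(0.17036428 − 0.17119935·0.98538115) = 0.081579

x=49.629364 y=0.081579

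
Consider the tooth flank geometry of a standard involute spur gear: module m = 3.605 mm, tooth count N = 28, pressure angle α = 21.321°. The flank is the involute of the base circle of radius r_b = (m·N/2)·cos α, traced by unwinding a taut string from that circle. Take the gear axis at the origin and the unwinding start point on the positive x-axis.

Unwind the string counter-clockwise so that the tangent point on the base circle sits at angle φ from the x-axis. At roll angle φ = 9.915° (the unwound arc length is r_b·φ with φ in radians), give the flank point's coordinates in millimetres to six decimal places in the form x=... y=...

pitch radius r_p = m·N/2 = 3.605·28/2 = 50.470000
base radius r_b = r_p·cos α = 50.470000·cos 21.321° = 47.015734
roll angle φ = 9.915° = 0.17304940 rad
x = r_b·(cos φ + φ·sin φ) = 47.015734·(0.98506428 + 0.17304940·0.17218700) = 47.714441
y = r_b·(sin φ − φ·cos φ) = 47.015734·(0.17218700 − 0.17304940·0.98506428) = 0.080971

x=47.714441 y=0.080971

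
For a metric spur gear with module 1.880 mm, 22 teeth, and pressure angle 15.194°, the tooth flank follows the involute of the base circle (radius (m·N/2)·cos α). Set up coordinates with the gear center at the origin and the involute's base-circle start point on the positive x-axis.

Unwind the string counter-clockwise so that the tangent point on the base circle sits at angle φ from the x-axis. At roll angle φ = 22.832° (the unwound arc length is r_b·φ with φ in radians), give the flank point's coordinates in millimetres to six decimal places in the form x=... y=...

x=21.479321 y=0.414313

pitch radius r_p = m·N/2 = 1.880·22/2 = 20.680000
base radius r_b = r_p·cos α = 20.680000·cos 15.194° = 19.957109
roll angle φ = 22.832° = 0.39849357 rad
x = r_b·(cos φ + φ·sin φ) = 19.957109·(0.92164658 + 0.39849357·0.38803039) = 21.479321
y = r_b·(sin φ − φ·cos φ) = 19.957109·(0.38803039 − 0.39849357·0.92164658) = 0.414313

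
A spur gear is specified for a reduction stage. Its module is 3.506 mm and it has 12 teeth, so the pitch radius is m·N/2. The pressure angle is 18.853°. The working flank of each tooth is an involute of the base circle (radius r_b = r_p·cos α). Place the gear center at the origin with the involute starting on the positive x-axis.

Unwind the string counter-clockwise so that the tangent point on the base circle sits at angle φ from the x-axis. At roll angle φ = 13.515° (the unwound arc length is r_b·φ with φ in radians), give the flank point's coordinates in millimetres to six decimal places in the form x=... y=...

pitch radius r_p = m·N/2 = 3.506·12/2 = 21.036000
base radius r_b = r_p·cos α = 21.036000·cos 18.853° = 19.907434
roll angle φ = 13.515° = 0.23588125 rad
x = r_b·(cos φ + φ·sin φ) = 19.907434·(0.97230877 + 0.23588125·0.23369992) = 20.453579
y = r_b·(sin φ − φ·cos φ) = 19.907434·(0.23369992 − 0.23588125·0.97230877) = 0.086608

x=20.453579 y=0.086608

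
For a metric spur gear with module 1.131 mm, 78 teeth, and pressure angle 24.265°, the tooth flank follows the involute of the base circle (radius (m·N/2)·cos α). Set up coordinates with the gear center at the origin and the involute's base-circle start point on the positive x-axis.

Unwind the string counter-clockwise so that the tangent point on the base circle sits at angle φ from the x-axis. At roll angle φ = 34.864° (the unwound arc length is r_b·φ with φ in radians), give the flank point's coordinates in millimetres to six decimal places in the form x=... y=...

x=46.981626 y=2.909603

pitch radius r_p = m·N/2 = 1.131·78/2 = 44.109000
base radius r_b = r_p·cos α = 44.109000·cos 24.265° = 40.212168
roll angle φ = 34.864° = 0.60849159 rad
x = r_b·(cos φ + φ·sin φ) = 40.212168·(0.82051120 + 0.60849159·0.57163044) = 46.981626
y = r_b·(sin φ − φ·cos φ) = 40.212168·(0.57163044 − 0.60849159·0.82051120) = 2.909603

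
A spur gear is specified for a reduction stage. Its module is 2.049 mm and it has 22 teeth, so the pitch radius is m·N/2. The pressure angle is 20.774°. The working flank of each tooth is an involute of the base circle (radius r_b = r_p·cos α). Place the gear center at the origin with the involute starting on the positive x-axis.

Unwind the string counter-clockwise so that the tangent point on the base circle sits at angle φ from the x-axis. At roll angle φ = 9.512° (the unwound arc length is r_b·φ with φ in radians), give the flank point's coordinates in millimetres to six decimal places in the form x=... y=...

pitch radius r_p = m·N/2 = 2.049·22/2 = 22.539000
base radius r_b = r_p·cos α = 22.539000·cos 20.774° = 21.073666
roll angle φ = 9.512° = 0.16601572 rad
x = r_b·(cos φ + φ·sin φ) = 21.073666·(0.98625101 + 0.16601572·0.16525417) = 21.362076
y = r_b·(sin φ − φ·cos φ) = 21.073666·(0.16525417 − 0.16601572·0.98625101) = 0.032053

x=21.362076 y=0.032053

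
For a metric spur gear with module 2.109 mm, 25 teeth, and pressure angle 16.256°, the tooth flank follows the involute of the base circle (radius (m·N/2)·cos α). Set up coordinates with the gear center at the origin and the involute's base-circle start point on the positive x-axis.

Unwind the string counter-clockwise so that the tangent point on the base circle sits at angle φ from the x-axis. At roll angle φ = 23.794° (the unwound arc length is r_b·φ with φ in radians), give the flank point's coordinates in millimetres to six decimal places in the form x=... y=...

pitch radius r_p = m·N/2 = 2.109·25/2 = 26.362500
base radius r_b = r_p·cos α = 26.362500·cos 16.256° = 25.308542
roll angle φ = 23.794° = 0.41528364 rad
x = r_b·(cos φ + φ·sin φ) = 25.308542·(0.91500192 + 0.41528364·0.40344948) = 27.397708
y = r_b·(sin φ − φ·cos φ) = 25.308542·(0.40344948 − 0.41528364·0.91500192) = 0.593843

x=27.397708 y=0.593843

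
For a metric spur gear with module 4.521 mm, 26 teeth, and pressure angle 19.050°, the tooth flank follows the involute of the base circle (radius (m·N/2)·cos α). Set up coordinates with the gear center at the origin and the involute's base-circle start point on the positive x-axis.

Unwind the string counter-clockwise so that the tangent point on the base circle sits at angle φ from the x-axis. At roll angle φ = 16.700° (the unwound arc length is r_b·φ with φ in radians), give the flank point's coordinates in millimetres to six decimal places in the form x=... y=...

pitch radius r_p = m·N/2 = 4.521·26/2 = 58.773000
base radius r_b = r_p·cos α = 58.773000·cos 19.050° = 55.554244
roll angle φ = 16.700° = 0.29146999 rad
x = r_b·(cos φ + φ·sin φ) = 55.554244·(0.95782249 + 0.29146999·0.28736052) = 57.864160
y = r_b·(sin φ − φ·cos φ) = 55.554244·(0.28736052 − 0.29146999·0.95782249) = 0.454657

x=57.864160 y=0.454657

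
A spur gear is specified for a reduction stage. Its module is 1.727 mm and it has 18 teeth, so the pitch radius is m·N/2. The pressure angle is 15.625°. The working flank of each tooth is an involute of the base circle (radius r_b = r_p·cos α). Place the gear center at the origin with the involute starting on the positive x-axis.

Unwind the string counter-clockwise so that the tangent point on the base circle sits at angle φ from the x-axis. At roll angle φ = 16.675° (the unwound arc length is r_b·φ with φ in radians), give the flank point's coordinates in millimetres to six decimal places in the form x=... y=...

pitch radius r_p = m·N/2 = 1.727·18/2 = 15.543000
base radius r_b = r_p·cos α = 15.543000·cos 15.625° = 14.968611
roll angle φ = 16.675° = 0.29103365 rad
x = r_b·(cos φ + φ·sin φ) = 14.968611·(0.95794779 + 0.29103365·0.28694256) = 15.589175
y = r_b·(sin φ − φ·cos φ) = 14.968611·(0.28694256 − 0.29103365·0.95794779) = 0.121957

x=15.589175 y=0.121957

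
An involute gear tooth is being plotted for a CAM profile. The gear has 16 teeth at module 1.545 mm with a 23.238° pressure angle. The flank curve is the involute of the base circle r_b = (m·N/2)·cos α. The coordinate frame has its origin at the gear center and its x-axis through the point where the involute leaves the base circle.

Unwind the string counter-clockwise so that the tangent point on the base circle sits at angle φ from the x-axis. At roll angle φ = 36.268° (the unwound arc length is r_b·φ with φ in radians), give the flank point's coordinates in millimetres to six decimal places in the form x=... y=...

x=13.409721 y=0.922261

pitch radius r_p = m·N/2 = 1.545·16/2 = 12.360000
base radius r_b = r_p·cos α = 12.360000·cos 23.238° = 11.357281
roll angle φ = 36.268° = 0.63299601 rad
x = r_b·(cos φ + φ·sin φ) = 11.357281·(0.80625880 + 0.63299601·0.59156297) = 13.409721
y = r_b·(sin φ − φ·cos φ) = 11.357281·(0.59156297 − 0.63299601·0.80625880) = 0.922261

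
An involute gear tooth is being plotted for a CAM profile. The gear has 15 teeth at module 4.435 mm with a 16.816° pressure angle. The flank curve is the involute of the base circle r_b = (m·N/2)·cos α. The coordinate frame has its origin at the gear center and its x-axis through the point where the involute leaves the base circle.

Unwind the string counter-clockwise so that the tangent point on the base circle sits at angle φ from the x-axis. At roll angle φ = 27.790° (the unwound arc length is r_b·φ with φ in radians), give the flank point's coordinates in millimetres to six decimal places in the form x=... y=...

x=35.367966 y=1.182770

pitch radius r_p = m·N/2 = 4.435·15/2 = 33.262500
base radius r_b = r_p·cos α = 33.262500·cos 16.816° = 31.840154
roll angle φ = 27.790° = 0.48502700 rad
x = r_b·(cos φ + φ·sin φ) = 31.840154·(0.88466236 + 0.48502700·0.46623224) = 35.367966
y = r_b·(sin φ − φ·cos φ) = 31.840154·(0.46623224 − 0.48502700·0.88466236) = 1.182770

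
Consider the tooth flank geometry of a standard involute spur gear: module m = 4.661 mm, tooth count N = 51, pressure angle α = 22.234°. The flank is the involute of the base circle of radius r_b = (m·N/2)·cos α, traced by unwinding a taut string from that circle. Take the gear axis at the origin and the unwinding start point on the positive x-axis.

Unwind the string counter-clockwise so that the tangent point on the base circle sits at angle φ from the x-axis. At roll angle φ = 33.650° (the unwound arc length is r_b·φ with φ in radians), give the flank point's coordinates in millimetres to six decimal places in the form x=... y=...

x=127.387086 y=7.175892

pitch radius r_p = m·N/2 = 4.661·51/2 = 118.855500
base radius r_b = r_p·cos α = 118.855500·cos 22.234° = 110.018143
roll angle φ = 33.650° = 0.58730329 rad
x = r_b·(cos φ + φ·sin φ) = 110.018143·(0.83243800 + 0.58730329·0.55411820) = 127.387086
y = r_b·(sin φ − φ·cos φ) = 110.018143·(0.55411820 − 0.58730329·0.83243800) = 7.175892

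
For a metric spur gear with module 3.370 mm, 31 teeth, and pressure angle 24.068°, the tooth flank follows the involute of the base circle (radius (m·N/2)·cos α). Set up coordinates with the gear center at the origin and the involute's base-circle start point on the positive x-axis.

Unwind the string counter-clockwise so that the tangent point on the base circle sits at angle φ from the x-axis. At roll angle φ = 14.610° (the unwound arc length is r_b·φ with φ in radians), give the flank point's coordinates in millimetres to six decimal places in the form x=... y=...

pitch radius r_p = m·N/2 = 3.370·31/2 = 52.235000
base radius r_b = r_p·cos α = 52.235000·cos 24.068° = 47.693798
roll angle φ = 14.610° = 0.25499260 rad
x = r_b·(cos φ + φ·sin φ) = 47.693798·(0.96766516 + 0.25499260·0.25223825) = 49.219239
y = r_b·(sin φ − φ·cos φ) = 47.693798·(0.25223825 − 0.25499260·0.96766516) = 0.261877

x=49.219239 y=0.261877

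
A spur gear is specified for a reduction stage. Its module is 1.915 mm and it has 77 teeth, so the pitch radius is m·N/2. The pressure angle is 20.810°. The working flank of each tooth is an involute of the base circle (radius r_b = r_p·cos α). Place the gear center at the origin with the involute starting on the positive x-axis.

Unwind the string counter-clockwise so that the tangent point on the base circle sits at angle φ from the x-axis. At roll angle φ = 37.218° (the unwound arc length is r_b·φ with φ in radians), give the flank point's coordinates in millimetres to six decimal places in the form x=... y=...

pitch radius r_p = m·N/2 = 1.915·77/2 = 73.727500
base radius r_b = r_p·cos α = 73.727500·cos 20.810° = 68.917790
roll angle φ = 37.218° = 0.64957664 rad
x = r_b·(cos φ + φ·sin φ) = 68.917790·(0.79633994 + 0.64957664·0.60484932) = 81.959511
y = r_b·(sin φ − φ·cos φ) = 68.917790·(0.60484932 − 0.64957664·0.79633994) = 6.034821

x=81.959511 y=6.034821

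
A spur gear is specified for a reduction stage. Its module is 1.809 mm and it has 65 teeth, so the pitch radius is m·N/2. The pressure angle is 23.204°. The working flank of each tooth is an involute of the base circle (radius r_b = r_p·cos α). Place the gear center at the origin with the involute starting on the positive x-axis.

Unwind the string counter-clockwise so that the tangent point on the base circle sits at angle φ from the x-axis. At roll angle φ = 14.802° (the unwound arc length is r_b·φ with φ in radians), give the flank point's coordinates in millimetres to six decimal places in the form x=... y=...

pitch radius r_p = m·N/2 = 1.809·65/2 = 58.792500
base radius r_b = r_p·cos α = 58.792500·cos 23.204° = 54.036647
roll angle φ = 14.802° = 0.25834364 rad
x = r_b·(cos φ + φ·sin φ) = 54.036647·(0.96681447 + 0.25834364·0.25547951) = 55.809913
y = r_b·(sin φ − φ·cos φ) = 54.036647·(0.25547951 − 0.25834364·0.96681447) = 0.308503

x=55.809913 y=0.308503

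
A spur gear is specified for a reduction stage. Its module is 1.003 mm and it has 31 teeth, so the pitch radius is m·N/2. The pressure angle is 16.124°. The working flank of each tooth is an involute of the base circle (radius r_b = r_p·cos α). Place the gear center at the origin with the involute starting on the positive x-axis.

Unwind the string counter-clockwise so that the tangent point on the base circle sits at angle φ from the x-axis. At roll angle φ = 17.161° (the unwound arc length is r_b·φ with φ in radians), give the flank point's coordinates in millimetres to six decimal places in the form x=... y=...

pitch radius r_p = m·N/2 = 1.003·31/2 = 15.546500
base radius r_b = r_p·cos α = 15.546500·cos 16.124° = 14.934946
roll angle φ = 17.161° = 0.29951595 rad
x = r_b·(cos φ + φ·sin φ) = 14.934946·(0.95547942 + 0.29951595·0.29505774) = 15.589902
y = r_b·(sin φ − φ·cos φ) = 14.934946·(0.29505774 − 0.29951595·0.95547942) = 0.132569

x=15.589902 y=0.132569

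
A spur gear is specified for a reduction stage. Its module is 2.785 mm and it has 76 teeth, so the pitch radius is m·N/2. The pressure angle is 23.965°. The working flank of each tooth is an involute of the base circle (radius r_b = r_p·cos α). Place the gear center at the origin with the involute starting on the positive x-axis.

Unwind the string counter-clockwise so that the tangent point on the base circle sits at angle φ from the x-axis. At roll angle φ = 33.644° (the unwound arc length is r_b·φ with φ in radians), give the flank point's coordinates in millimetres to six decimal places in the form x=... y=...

x=111.969276 y=6.304369

pitch radius r_p = m·N/2 = 2.785·76/2 = 105.830000
base radius r_b = r_p·cos α = 105.830000·cos 23.965° = 96.706792
roll angle φ = 33.644° = 0.58719857 rad
x = r_b·(cos φ + φ·sin φ) = 96.706792·(0.83249602 + 0.58719857·0.55403102) = 111.969276
y = r_b·(sin φ − φ·cos φ) = 96.706792·(0.55403102 − 0.58719857·0.83249602) = 6.304369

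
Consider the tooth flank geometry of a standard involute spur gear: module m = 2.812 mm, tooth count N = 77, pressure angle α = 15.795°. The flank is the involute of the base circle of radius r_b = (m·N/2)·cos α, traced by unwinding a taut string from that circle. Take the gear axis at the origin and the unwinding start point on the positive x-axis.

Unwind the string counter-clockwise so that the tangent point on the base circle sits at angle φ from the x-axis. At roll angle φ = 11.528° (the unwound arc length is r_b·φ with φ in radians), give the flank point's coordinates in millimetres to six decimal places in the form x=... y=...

x=106.261518 y=0.281692

pitch radius r_p = m·N/2 = 2.812·77/2 = 108.262000
base radius r_b = r_p·cos α = 108.262000·cos 15.795° = 104.174216
roll angle φ = 11.528° = 0.20120156 rad
x = r_b·(cos φ + φ·sin φ) = 104.174216·(0.97982716 + 0.20120156·0.19984679) = 106.261518
y = r_b·(sin φ − φ·cos φ) = 104.174216·(0.19984679 − 0.20120156·0.97982716) = 0.281692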